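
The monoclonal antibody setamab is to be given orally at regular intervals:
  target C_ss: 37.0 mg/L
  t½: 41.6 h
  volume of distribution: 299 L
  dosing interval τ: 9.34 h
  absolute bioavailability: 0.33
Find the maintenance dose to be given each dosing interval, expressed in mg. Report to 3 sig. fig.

k = ln2 / t½ = 0.693147 / 41.6 = 0.01666 h⁻¹
CL = k × Vd = 0.01666 × 299 = 4.981 L/h
At steady state, F × (Dose/τ) = Css × CL.
Dose = Css × CL × τ / F = 37.0 × 4.981 × 9.34 / 0.33 = 5216 mg

5220 mg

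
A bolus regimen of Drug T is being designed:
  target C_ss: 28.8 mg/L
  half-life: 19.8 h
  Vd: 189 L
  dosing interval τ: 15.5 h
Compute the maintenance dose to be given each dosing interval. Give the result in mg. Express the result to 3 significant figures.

2950 mg

k = ln2 / t½ = 0.693147 / 19.8 = 0.03501 h⁻¹
CL = k × Vd = 0.03501 × 189 = 6.617 L/h
At steady state, Dose/τ = Css × CL.
Dose = Css × CL × τ = 28.8 × 6.617 × 15.5 = 2954 mg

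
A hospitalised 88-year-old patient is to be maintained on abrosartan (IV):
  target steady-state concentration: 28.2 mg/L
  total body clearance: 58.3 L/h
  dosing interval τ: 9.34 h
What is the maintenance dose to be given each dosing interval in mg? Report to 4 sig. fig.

15360 mg

At steady state, Dose/τ = Css × CL.
Dose = Css × CL × τ = 28.2 × 58.30 × 9.34 = 15360 mg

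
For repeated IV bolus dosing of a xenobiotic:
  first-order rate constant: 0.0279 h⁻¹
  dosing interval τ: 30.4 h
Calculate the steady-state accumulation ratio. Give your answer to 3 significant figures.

e^(−kτ) = e^(−0.02790 × 30.4) = 0.4282
Accumulation ratio R = 1 / (1 − e^(−kτ)) = 1 / (1 − 0.4282) = 1.749

1.75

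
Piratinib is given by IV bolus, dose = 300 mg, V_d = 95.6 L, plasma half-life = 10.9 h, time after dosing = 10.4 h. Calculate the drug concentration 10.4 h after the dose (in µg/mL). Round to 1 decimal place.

C₀ = Dose / Vd = 300.0 / 95.6 = 3.138 mg/L
k = ln2 / t½ = 0.693147 / 10.9 = 0.06359 h⁻¹
C = C₀ · e^(−k·t) = 3.138 × e^(−0.06359 × 10.4)
  = 3.138 × 0.5162 = 1.620 mg/L
(1.620 mg/L = 1.620 µg/mL)

1.6 µg/mL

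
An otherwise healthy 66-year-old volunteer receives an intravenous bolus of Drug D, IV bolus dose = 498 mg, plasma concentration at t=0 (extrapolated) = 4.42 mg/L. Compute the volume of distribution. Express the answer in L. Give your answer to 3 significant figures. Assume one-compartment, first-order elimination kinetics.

Vd = Dose / C₀ = 498.0 / 4.42 = 112.7 L

113 L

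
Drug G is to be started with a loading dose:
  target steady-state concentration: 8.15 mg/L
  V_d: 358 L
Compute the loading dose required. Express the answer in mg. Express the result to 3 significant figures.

2920 mg

LD = Css × Vd = 8.15 × 358 = 2918 mg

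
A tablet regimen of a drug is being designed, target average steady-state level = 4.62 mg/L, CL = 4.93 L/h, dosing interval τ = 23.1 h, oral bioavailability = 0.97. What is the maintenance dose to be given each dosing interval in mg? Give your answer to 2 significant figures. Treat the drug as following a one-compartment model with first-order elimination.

At steady state, F × (Dose/τ) = Css × CL.
Dose = Css × CL × τ / F = 4.62 × 4.930 × 23.1 / 0.97 = 542.4 mg

540 mg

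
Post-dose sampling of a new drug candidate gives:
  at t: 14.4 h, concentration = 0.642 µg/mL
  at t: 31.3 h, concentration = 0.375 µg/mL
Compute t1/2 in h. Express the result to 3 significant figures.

21.8 h

k = ln(C₁/C₂) / (t₂ − t₁) = ln(0.642/0.375) / (31.3 − 14.4)
  = 0.5377 / 16.90 = 0.03182 h⁻¹
t½ = ln2 / k = 0.693147 / 0.03182 = 21.78 h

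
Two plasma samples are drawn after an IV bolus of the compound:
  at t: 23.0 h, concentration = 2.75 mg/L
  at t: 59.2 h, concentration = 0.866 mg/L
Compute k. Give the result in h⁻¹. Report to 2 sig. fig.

0.032 h⁻¹

k = ln(C₁/C₂) / (t₂ − t₁) = ln(2.75/0.866) / (59.2 − 23.0)
  = 1.155 / 36.20 = 0.03191 h⁻¹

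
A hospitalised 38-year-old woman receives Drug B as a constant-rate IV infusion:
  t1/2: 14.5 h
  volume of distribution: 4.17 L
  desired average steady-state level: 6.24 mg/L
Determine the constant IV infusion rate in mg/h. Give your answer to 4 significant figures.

k = ln2 / t½ = 0.693147 / 14.5 = 0.04780 h⁻¹
CL = k × Vd = 0.04780 × 4.17 = 0.1993 L/h
At steady state, infusion rate R₀ = Css × CL = 6.24 × 0.1993 = 1.244 mg/h

1.244 mg/h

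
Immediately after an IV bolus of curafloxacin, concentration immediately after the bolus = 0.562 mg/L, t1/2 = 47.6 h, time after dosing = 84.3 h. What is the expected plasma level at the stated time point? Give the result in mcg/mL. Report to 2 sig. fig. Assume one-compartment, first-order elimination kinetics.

k = ln2 / t½ = 0.693147 / 47.6 = 0.01456 h⁻¹
C = C₀ · e^(−k·t) = 0.5620 × e^(−0.01456 × 84.3)
  = 0.5620 × 0.2931 = 0.1647 mg/L
(0.1647 mg/L = 0.1647 mcg/mL)

0.16 mcg/mL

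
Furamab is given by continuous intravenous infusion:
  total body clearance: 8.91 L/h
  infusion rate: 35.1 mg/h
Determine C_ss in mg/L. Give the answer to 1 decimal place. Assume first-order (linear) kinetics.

At steady state Css = R₀ / CL = 35.1 / 8.910 = 3.939 mg/L

3.9 mg/L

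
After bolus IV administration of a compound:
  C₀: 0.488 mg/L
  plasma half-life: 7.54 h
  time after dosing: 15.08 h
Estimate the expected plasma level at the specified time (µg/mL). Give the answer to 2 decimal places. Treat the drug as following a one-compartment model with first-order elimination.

0.12 µg/mL

k = ln2 / t½ = 0.693147 / 7.54 = 0.09193 h⁻¹
t / t½ = 15.08 / 7.54 = 2 half-lives
C = C₀ × (1/2)^2 = 0.4880 × 0.2500 = 0.1220 mg/L
(0.1220 mg/L = 0.1220 µg/mL)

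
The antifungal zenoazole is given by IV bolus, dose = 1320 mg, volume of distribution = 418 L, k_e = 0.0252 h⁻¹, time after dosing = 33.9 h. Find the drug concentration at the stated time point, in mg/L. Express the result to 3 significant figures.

1.34 mg/L

C₀ = Dose / Vd = 1320 / 418 = 3.158 mg/L
C = C₀ · e^(−k·t) = 3.158 × e^(−0.02520 × 33.9)
  = 3.158 × 0.4256 = 1.344 mg/L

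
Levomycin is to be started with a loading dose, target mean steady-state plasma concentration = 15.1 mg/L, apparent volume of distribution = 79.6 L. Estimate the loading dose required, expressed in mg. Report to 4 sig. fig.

1202 mg

LD = Css × Vd = 15.1 × 79.6 = 1202 mg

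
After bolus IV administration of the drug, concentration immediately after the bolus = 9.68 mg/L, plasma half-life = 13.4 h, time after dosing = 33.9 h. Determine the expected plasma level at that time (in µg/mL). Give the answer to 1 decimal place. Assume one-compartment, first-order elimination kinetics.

k = ln2 / t½ = 0.693147 / 13.4 = 0.05173 h⁻¹
C = C₀ · e^(−k·t) = 9.680 × e^(−0.05173 × 33.9)
  = 9.680 × 0.1731 = 1.676 mg/L
(1.676 mg/L = 1.676 µg/mL)

1.7 µg/mL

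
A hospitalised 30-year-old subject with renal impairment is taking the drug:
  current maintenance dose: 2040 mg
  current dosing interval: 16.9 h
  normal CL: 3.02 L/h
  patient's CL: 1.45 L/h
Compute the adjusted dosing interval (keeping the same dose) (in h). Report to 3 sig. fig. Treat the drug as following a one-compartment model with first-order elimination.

35.2 h

To keep the same average steady-state level, dosing rate must scale with clearance.
CL ratio = 1.45 / 3.02 = 0.4801
New interval (same dose) = 16.9 / 0.4801 = 35.20 h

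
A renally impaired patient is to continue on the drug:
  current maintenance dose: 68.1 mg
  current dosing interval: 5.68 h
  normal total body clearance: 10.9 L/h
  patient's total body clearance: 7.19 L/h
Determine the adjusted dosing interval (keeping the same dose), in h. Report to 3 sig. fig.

To keep the same average steady-state level, dosing rate must scale with clearance.
CL ratio = 7.19 / 10.9 = 0.6596
New interval (same dose) = 5.68 / 0.6596 = 8.611 h

8.61 h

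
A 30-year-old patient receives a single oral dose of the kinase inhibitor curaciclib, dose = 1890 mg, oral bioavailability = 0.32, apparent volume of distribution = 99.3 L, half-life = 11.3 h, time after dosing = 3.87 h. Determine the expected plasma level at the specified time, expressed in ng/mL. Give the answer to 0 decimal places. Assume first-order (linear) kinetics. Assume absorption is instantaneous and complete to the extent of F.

4804 ng/mL

Amount reaching circulation = F × Dose = 0.32 × 1890 = 604.8 mg
C₀ = F·Dose / Vd = 604.8 / 99.3 = 6.091 mg/L
k = ln2 / t½ = 0.693147 / 11.3 = 0.06134 h⁻¹
C = C₀ · e^(−k·t) = 6.091 × e^(−0.06134 × 3.87)
  = 6.091 × 0.7887 = 4.804 mg/L
Convert: 4.804 mg/L × 1000 = 4804 ng/mL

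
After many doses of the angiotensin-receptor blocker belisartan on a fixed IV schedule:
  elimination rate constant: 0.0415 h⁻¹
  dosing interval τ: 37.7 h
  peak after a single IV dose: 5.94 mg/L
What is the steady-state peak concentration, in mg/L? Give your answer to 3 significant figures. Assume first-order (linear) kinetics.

e^(−kτ) = e^(−0.04150 × 37.7) = 0.2092
Accumulation ratio R = 1 / (1 − e^(−kτ)) = 1 / (1 − 0.2092) = 1.265
Steady-state peak = C₀ × R = 5.94 × 1.265 = 7.514 mg/L

7.51 mg/L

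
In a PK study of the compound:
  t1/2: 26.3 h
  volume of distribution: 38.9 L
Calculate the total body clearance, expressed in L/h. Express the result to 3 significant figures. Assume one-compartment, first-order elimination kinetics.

1.03 L/h

k = ln2 / t½ = 0.693147 / 26.3 = 0.02636 h⁻¹
CL = k × Vd = 0.02636 × 38.9 = 1.025 L/h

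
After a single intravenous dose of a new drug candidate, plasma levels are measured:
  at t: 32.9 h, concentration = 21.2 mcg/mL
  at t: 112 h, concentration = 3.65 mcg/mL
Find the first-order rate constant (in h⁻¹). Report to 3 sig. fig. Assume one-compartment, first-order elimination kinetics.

0.0222 h⁻¹

k = ln(C₁/C₂) / (t₂ − t₁) = ln(21.2/3.65) / (112 − 32.9)
  = 1.759 / 79.10 = 0.02224 h⁻¹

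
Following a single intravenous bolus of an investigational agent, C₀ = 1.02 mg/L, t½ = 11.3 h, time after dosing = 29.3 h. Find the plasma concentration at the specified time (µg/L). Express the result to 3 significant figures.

169 µg/L

k = ln2 / t½ = 0.693147 / 11.3 = 0.06134 h⁻¹
C = C₀ · e^(−k·t) = 1.020 × e^(−0.06134 × 29.3)
  = 1.020 × 0.1658 = 0.1691 mg/L
Convert: 0.1691 mg/L × 1000 = 169.1 µg/L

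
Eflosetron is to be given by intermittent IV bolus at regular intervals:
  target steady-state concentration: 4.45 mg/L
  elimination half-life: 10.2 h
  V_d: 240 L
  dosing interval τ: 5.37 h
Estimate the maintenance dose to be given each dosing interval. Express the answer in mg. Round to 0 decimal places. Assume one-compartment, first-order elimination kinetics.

390 mg

k = ln2 / t½ = 0.693147 / 10.2 = 0.06796 h⁻¹
CL = k × Vd = 0.06796 × 240 = 16.31 L/h
At steady state, Dose/τ = Css × CL.
Dose = Css × CL × τ = 4.45 × 16.31 × 5.37 = 389.8 mg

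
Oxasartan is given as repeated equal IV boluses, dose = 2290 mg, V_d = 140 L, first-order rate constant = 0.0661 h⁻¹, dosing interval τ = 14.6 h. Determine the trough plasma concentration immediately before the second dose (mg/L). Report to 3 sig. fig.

6.23 mg/L

C₀ per dose = Dose / Vd = 2290 / 140 = 16.36 mg/L
Fraction remaining after one interval: r = e^(−kτ) = e^(−0.06610 × 14.6) = 0.3810
Before dose 2, 1 dose has been given (aged 1τ).
C_trough = C₀ × r = 16.36 × 0.3810 = 6.233 mg/L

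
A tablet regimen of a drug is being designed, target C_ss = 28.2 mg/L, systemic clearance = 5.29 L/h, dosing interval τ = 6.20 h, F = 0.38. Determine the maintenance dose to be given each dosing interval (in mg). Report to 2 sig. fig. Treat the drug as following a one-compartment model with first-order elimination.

At steady state, F × (Dose/τ) = Css × CL.
Dose = Css × CL × τ / F = 28.2 × 5.290 × 6.20 / 0.38 = 2434 mg

2400 mg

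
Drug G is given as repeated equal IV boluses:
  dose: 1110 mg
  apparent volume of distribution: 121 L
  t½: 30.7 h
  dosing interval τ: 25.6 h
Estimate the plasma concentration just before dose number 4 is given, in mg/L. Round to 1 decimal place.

C₀ per dose = Dose / Vd = 1110 / 121 = 9.174 mg/L
k = ln2 / t½ = 0.693147 / 30.7 = 0.02258 h⁻¹
Fraction remaining after one interval: r = e^(−kτ) = e^(−0.02258 × 25.6) = 0.5610
Before dose 4, 3 doses have been given (aged 1τ, 2τ, 3τ).
C_trough = C₀ × (r + r² + … + r^3) = C₀ × r(1−r^3)/(1−r)
        = 9.174 × 0.5610 × (1 − 0.1766) / (1 − 0.5610) = 9.653 mg/L

9.7 mg/L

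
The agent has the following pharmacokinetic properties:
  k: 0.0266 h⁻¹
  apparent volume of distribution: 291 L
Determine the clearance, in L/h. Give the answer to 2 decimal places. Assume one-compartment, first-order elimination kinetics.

CL = k × Vd = 0.0266 × 291 = 7.741 L/h

7.74 L/h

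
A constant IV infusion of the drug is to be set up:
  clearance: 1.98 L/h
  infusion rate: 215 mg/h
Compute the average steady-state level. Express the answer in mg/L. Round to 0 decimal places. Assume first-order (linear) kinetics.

109 mg/L

At steady state Css = R₀ / CL = 215 / 1.980 = 108.6 mg/L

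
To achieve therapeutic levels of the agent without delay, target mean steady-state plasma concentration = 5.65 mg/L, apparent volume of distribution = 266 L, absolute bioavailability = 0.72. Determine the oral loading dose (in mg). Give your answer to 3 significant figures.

2090 mg

LD = Css × Vd / F = 5.65 × 266 / 0.72 = 2087 mg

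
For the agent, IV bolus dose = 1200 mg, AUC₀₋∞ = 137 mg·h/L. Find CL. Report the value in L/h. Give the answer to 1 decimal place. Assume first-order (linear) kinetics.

8.8 L/h

CL = Dose / AUC = 1200 / 137 = 8.759 L/h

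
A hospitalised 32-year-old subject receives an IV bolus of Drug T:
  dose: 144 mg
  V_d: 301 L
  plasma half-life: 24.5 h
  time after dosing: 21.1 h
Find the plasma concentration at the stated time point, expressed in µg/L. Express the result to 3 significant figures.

263 µg/L

C₀ = Dose / Vd = 144.0 / 301 = 0.4784 mg/L
k = ln2 / t½ = 0.693147 / 24.5 = 0.02829 h⁻¹
C = C₀ · e^(−k·t) = 0.4784 × e^(−0.02829 × 21.1)
  = 0.4784 × 0.5505 = 0.2634 mg/L
Convert: 0.2634 mg/L × 1000 = 263.4 µg/L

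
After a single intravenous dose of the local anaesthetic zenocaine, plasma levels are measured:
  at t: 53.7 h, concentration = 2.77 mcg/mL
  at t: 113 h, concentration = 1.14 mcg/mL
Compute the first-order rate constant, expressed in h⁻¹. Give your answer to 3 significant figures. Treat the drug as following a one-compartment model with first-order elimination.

k = ln(C₁/C₂) / (t₂ − t₁) = ln(2.77/1.14) / (113 − 53.7)
  = 0.8878 / 59.30 = 0.01497 h⁻¹

0.0150 h⁻¹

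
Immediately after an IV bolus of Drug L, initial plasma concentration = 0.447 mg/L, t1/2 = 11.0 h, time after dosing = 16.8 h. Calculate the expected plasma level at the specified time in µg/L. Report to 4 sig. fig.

k = ln2 / t½ = 0.693147 / 11.0 = 0.06301 h⁻¹
C = C₀ · e^(−k·t) = 0.4470 × e^(−0.06301 × 16.8)
  = 0.4470 × 0.3470 = 0.1551 mg/L
Convert: 0.1551 mg/L × 1000 = 155.1 µg/L

155.1 µg/L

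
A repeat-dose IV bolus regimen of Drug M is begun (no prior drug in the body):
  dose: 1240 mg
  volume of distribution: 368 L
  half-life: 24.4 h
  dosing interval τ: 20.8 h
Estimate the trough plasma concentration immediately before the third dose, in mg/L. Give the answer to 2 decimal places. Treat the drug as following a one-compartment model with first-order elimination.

C₀ per dose = Dose / Vd = 1240 / 368 = 3.370 mg/L
k = ln2 / t½ = 0.693147 / 24.4 = 0.02841 h⁻¹
Fraction remaining after one interval: r = e^(−kτ) = e^(−0.02841 × 20.8) = 0.5538
Before dose 3, 2 doses have been given (aged 1τ, 2τ).
C_trough = C₀ × (r + r²) = 3.370 × (0.5538 + 0.3067) = 2.900 mg/L

2.90 mg/L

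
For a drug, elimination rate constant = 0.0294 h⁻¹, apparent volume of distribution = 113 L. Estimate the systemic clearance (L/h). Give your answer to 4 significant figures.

3.322 L/h

CL = k × Vd = 0.0294 × 113 = 3.322 L/h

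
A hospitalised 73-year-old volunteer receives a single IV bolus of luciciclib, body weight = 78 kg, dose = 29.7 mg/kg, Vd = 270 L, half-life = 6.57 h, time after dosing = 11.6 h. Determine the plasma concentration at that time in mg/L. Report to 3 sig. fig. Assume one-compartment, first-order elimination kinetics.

Total dose = 29.7 × 78 = 2317 mg
C₀ = Dose / Vd = 2317 / 270 = 8.581 mg/L
k = ln2 / t½ = 0.693147 / 6.57 = 0.1055 h⁻¹
C = C₀ · e^(−k·t) = 8.581 × e^(−0.1055 × 11.6)
  = 8.581 × 0.2941 = 2.524 mg/L

2.52 mg/L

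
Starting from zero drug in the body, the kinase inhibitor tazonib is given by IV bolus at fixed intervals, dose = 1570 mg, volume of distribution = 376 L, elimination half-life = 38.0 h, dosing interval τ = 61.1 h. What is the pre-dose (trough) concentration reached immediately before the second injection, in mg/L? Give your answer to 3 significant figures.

1.37 mg/L

C₀ per dose = Dose / Vd = 1570 / 376 = 4.176 mg/L
k = ln2 / t½ = 0.693147 / 38.0 = 0.01824 h⁻¹
Fraction remaining after one interval: r = e^(−kτ) = e^(−0.01824 × 61.1) = 0.3281
Before dose 2, 1 dose has been given (aged 1τ).
C_trough = C₀ × r = 4.176 × 0.3281 = 1.370 mg/L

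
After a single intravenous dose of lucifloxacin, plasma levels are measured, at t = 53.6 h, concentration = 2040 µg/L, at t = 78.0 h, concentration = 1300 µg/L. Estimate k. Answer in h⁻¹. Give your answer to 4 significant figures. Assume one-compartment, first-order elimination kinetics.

0.01847 h⁻¹

k = ln(C₁/C₂) / (t₂ − t₁) = ln(2040/1300) / (78.0 − 53.6)
  = 0.4506 / 24.40 = 0.01847 h⁻¹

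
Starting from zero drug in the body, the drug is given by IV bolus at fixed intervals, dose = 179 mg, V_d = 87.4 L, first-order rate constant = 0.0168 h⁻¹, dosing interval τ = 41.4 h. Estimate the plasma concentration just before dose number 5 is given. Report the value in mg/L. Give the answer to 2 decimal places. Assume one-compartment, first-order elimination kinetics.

C₀ per dose = Dose / Vd = 179 / 87.4 = 2.048 mg/L
Fraction remaining after one interval: r = e^(−kτ) = e^(−0.01680 × 41.4) = 0.4988
Before dose 5, 4 doses have been given (aged 1τ, 2τ, 3τ, 4τ).
C_trough = C₀ × (r + r² + … + r^4) = C₀ × r(1−r^4)/(1−r)
        = 2.048 × 0.4988 × (1 − 0.06190) / (1 − 0.4988) = 1.912 mg/L

1.91 mg/L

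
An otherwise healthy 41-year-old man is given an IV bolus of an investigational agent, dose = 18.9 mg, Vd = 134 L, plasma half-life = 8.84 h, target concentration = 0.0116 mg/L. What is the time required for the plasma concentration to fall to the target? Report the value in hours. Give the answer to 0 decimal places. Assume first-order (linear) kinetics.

32 h

C₀ = Dose / Vd = 18.90 / 134 = 0.1410 mg/L
k = ln2 / t½ = 0.693147 / 8.84 = 0.07841 h⁻¹
t = ln(C₀ / C) / k = ln(0.1410 / 0.0116) / 0.07841
  = ln(12.16) / 0.07841 = 2.498 / 0.07841 = 31.86 h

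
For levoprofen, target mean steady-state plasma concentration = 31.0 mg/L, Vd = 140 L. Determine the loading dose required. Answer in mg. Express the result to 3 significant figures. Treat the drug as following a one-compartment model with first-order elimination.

4340 mg

LD = Css × Vd = 31.0 × 140 = 4340 mg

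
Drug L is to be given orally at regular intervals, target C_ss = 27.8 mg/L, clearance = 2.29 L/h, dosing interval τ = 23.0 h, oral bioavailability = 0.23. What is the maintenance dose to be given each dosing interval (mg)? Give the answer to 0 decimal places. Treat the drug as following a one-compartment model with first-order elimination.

At steady state, F × (Dose/τ) = Css × CL.
Dose = Css × CL × τ / F = 27.8 × 2.290 × 23.0 / 0.23 = 6366 mg

6366 mg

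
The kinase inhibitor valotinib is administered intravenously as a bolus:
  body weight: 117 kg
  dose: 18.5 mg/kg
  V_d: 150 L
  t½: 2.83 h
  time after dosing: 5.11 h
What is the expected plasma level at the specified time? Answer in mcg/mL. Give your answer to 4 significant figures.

Total dose = 18.5 × 117 = 2165 mg
C₀ = Dose / Vd = 2165 / 150 = 14.43 mg/L
k = ln2 / t½ = 0.693147 / 2.83 = 0.2449 h⁻¹
C = C₀ · e^(−k·t) = 14.43 × e^(−0.2449 × 5.11)
  = 14.43 × 0.2861 = 4.128 mg/L
(4.128 mg/L = 4.128 mcg/mL)

4.128 mcg/mL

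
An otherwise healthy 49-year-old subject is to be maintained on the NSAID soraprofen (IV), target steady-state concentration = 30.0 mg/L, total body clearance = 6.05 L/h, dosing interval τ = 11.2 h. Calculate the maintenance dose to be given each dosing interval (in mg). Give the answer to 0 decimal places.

At steady state, Dose/τ = Css × CL.
Dose = Css × CL × τ = 30.0 × 6.050 × 11.2 = 2033 mg

2033 mg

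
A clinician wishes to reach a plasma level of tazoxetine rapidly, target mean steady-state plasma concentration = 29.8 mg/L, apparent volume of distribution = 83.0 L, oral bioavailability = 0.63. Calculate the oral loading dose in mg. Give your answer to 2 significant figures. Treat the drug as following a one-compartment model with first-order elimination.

3900 mg

LD = Css × Vd / F = 29.8 × 83.0 / 0.63 = 3926 mg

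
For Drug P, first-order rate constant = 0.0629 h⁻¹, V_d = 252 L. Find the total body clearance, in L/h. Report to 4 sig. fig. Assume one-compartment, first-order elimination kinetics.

CL = k × Vd = 0.0629 × 252 = 15.85 L/h

15.85 L/h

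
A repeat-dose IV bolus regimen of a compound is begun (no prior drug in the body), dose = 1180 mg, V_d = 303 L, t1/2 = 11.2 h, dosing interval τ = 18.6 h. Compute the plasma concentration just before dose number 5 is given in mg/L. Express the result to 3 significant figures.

C₀ per dose = Dose / Vd = 1180 / 303 = 3.894 mg/L
k = ln2 / t½ = 0.693147 / 11.2 = 0.06189 h⁻¹
Fraction remaining after one interval: r = e^(−kτ) = e^(−0.06189 × 18.6) = 0.3163
Before dose 5, 4 doses have been given (aged 1τ, 2τ, 3τ, 4τ).
C_trough = C₀ × (r + r² + … + r^4) = C₀ × r(1−r^4)/(1−r)
        = 3.894 × 0.3163 × (1 − 0.01001) / (1 − 0.3163) = 1.783 mg/L

1.78 mg/L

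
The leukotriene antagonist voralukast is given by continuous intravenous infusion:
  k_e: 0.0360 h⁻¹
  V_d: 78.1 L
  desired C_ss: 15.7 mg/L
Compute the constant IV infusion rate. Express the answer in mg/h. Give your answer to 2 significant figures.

CL = k × Vd = 0.03600 × 78.1 = 2.812 L/h
At steady state, infusion rate R₀ = Css × CL = 15.7 × 2.812 = 44.15 mg/h

44 mg/h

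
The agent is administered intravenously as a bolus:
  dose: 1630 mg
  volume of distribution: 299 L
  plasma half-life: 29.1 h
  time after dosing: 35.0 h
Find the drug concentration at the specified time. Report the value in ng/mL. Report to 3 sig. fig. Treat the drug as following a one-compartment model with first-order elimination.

2370 ng/mL

C₀ = Dose / Vd = 1630 / 299 = 5.452 mg/L
k = ln2 / t½ = 0.693147 / 29.1 = 0.02382 h⁻¹
C = C₀ · e^(−k·t) = 5.452 × e^(−0.02382 × 35.0)
  = 5.452 × 0.4344 = 2.368 mg/L
Convert: 2.368 mg/L × 1000 = 2368 ng/mL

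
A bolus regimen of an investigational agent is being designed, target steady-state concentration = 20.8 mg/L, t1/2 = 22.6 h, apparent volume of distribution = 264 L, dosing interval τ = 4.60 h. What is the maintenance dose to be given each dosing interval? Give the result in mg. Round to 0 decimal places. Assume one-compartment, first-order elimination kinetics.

775 mg

k = ln2 / t½ = 0.693147 / 22.6 = 0.03067 h⁻¹
CL = k × Vd = 0.03067 × 264 = 8.097 L/h
At steady state, Dose/τ = Css × CL.
Dose = Css × CL × τ = 20.8 × 8.097 × 4.60 = 774.7 mg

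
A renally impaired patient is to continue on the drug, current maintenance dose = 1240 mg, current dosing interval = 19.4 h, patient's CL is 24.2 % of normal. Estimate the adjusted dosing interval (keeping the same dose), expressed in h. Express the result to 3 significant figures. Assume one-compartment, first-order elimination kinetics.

80.2 h

To keep the same average steady-state level, dosing rate must scale with clearance.
CL ratio = 24.2 / 100 = 0.2420
New interval (same dose) = 19.4 / 0.2420 = 80.17 h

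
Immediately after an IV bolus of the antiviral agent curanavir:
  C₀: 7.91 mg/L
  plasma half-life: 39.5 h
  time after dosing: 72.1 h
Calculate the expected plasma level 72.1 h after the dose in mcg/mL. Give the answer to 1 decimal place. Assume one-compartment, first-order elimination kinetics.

2.2 mcg/mL

k = ln2 / t½ = 0.693147 / 39.5 = 0.01755 h⁻¹
C = C₀ · e^(−k·t) = 7.910 × e^(−0.01755 × 72.1)
  = 7.910 × 0.2821 = 2.231 mg/L
(2.231 mg/L = 2.231 mcg/mL)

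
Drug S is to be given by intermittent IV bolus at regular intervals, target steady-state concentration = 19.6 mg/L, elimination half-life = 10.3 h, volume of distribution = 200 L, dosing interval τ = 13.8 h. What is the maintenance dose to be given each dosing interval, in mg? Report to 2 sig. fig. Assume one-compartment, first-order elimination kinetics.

3600 mg

k = ln2 / t½ = 0.693147 / 10.3 = 0.06730 h⁻¹
CL = k × Vd = 0.06730 × 200 = 13.46 L/h
At steady state, Dose/τ = Css × CL.
Dose = Css × CL × τ = 19.6 × 13.46 × 13.8 = 3641 mg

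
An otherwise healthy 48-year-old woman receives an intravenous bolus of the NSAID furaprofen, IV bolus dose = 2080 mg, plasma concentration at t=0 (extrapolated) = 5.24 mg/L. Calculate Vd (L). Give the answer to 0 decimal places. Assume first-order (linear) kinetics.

Vd = Dose / C₀ = 2080 / 5.24 = 396.9 L

397 L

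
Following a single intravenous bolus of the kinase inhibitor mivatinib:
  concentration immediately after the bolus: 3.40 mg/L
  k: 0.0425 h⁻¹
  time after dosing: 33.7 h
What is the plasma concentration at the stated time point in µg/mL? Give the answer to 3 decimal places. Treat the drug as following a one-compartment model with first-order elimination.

0.812 µg/mL

C = C₀ · e^(−k·t) = 3.400 × e^(−0.04250 × 33.7)
  = 3.400 × 0.2388 = 0.8119 mg/L
(0.8119 mg/L = 0.8119 µg/mL)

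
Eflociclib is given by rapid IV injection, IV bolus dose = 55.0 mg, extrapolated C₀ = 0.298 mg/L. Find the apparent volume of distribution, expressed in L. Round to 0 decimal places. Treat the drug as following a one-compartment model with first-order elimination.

185 L

Vd = Dose / C₀ = 55.00 / 0.298 = 184.6 L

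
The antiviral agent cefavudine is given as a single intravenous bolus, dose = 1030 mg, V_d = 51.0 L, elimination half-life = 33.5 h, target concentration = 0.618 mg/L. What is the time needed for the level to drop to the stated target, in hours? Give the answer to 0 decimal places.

C₀ = Dose / Vd = 1030 / 51.0 = 20.20 mg/L
k = ln2 / t½ = 0.693147 / 33.5 = 0.02069 h⁻¹
t = ln(C₀ / C) / k = ln(20.20 / 0.618) / 0.02069
  = ln(32.69) / 0.02069 = 3.487 / 0.02069 = 168.5 h

169 h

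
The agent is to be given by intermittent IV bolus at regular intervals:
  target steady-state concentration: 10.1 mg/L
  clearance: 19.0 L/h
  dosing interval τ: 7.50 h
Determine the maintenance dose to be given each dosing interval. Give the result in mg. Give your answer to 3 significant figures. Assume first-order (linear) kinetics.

At steady state, Dose/τ = Css × CL.
Dose = Css × CL × τ = 10.1 × 19.00 × 7.50 = 1439 mg

1440 mg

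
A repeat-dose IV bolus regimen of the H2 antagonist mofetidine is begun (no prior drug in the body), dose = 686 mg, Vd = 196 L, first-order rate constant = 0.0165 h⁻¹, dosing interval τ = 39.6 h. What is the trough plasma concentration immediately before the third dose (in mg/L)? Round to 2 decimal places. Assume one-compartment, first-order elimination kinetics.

C₀ per dose = Dose / Vd = 686 / 196 = 3.500 mg/L
Fraction remaining after one interval: r = e^(−kτ) = e^(−0.01650 × 39.6) = 0.5203
Before dose 3, 2 doses have been given (aged 1τ, 2τ).
C_trough = C₀ × (r + r²) = 3.500 × (0.5203 + 0.2707) = 2.769 mg/L

2.77 mg/L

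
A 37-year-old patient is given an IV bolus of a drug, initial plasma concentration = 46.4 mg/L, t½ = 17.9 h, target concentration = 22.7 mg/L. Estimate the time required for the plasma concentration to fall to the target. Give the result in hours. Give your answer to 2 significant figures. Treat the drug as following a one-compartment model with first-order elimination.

18 h

k = ln2 / t½ = 0.693147 / 17.9 = 0.03872 h⁻¹
t = ln(C₀ / C) / k = ln(46.40 / 22.7) / 0.03872
  = ln(2.044) / 0.03872 = 0.7149 / 0.03872 = 18.46 h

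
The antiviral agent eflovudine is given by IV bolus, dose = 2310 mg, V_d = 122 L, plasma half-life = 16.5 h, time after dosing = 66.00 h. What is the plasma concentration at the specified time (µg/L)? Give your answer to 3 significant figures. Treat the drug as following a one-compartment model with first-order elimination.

1180 µg/L

C₀ = Dose / Vd = 2310 / 122 = 18.93 mg/L
k = ln2 / t½ = 0.693147 / 16.5 = 0.04201 h⁻¹
t / t½ = 66.00 / 16.5 = 4 half-lives
C = C₀ × (1/2)^4 = 18.93 × 0.06250 = 1.183 mg/L
Convert: 1.183 mg/L × 1000 = 1183 µg/L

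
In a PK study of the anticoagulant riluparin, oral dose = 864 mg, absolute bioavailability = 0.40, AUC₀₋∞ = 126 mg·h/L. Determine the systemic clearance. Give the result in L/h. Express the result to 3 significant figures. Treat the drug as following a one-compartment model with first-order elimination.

2.74 L/h

CL = F·Dose / AUC = 0.40 × 864 / 126 = 2.743 L/h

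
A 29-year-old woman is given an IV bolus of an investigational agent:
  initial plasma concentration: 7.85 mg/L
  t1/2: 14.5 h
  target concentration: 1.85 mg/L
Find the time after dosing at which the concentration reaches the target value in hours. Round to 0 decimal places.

k = ln2 / t½ = 0.693147 / 14.5 = 0.04780 h⁻¹
t = ln(C₀ / C) / k = ln(7.850 / 1.85) / 0.04780
  = ln(4.243) / 0.04780 = 1.445 / 0.04780 = 30.23 h

30 h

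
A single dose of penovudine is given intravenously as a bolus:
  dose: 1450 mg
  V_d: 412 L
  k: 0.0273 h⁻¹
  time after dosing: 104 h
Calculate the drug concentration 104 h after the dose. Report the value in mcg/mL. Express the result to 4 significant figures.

0.2058 mcg/mL

C₀ = Dose / Vd = 1450 / 412 = 3.519 mg/L
C = C₀ · e^(−k·t) = 3.519 × e^(−0.02730 × 104)
  = 3.519 × 0.05847 = 0.2058 mg/L
(0.2058 mg/L = 0.2058 mcg/mL)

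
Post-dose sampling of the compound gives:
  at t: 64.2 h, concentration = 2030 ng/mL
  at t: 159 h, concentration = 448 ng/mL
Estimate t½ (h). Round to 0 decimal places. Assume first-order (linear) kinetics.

k = ln(C₁/C₂) / (t₂ − t₁) = ln(2030/448) / (159 − 64.2)
  = 1.511 / 94.80 = 0.01594 h⁻¹
t½ = ln2 / k = 0.693147 / 0.01594 = 43.48 h

43 h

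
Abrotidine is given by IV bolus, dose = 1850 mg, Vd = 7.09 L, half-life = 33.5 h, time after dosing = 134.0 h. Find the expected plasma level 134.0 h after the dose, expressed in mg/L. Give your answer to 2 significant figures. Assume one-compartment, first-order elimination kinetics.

C₀ = Dose / Vd = 1850 / 7.09 = 260.9 mg/L
k = ln2 / t½ = 0.693147 / 33.5 = 0.02069 h⁻¹
t / t½ = 134.0 / 33.5 = 4 half-lives
C = C₀ × (1/2)^4 = 260.9 × 0.06250 = 16.31 mg/L

16 mg/L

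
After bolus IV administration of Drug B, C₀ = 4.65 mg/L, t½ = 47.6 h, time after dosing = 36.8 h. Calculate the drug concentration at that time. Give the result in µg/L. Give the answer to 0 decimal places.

2721 µg/L

k = ln2 / t½ = 0.693147 / 47.6 = 0.01456 h⁻¹
C = C₀ · e^(−k·t) = 4.650 × e^(−0.01456 × 36.8)
  = 4.650 × 0.5852 = 2.721 mg/L
Convert: 2.721 mg/L × 1000 = 2721 µg/L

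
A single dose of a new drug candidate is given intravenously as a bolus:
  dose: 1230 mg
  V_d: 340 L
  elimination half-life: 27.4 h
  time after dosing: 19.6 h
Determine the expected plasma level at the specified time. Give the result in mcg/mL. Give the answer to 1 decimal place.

2.2 mcg/mL

C₀ = Dose / Vd = 1230 / 340 = 3.618 mg/L
k = ln2 / t½ = 0.693147 / 27.4 = 0.02530 h⁻¹
C = C₀ · e^(−k·t) = 3.618 × e^(−0.02530 × 19.6)
  = 3.618 × 0.6090 = 2.203 mg/L
(2.203 mg/L = 2.203 mcg/mL)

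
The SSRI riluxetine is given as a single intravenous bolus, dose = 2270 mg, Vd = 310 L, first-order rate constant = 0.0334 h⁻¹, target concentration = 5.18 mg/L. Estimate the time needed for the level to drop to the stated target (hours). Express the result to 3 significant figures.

10.4 h

C₀ = Dose / Vd = 2270 / 310 = 7.323 mg/L
t = ln(C₀ / C) / k = ln(7.323 / 5.18) / 0.03340
  = ln(1.414) / 0.03340 = 0.3464 / 0.03340 = 10.37 h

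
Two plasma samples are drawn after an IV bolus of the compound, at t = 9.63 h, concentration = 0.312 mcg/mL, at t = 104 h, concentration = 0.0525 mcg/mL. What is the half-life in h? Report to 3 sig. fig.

36.7 h

k = ln(C₁/C₂) / (t₂ − t₁) = ln(0.312/0.0525) / (104 − 9.63)
  = 1.782 / 94.37 = 0.01888 h⁻¹
t½ = ln2 / k = 0.693147 / 0.01888 = 36.71 h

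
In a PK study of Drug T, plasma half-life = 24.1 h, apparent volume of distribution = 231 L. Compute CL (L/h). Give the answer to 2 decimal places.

6.64 L/h

k = ln2 / t½ = 0.693147 / 24.1 = 0.02876 h⁻¹
CL = k × Vd = 0.02876 × 231 = 6.644 L/h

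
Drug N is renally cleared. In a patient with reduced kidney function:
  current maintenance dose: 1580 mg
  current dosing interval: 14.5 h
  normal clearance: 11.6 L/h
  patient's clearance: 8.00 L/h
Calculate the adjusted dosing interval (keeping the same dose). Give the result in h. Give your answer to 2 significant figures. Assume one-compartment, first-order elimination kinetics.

To keep the same average steady-state level, dosing rate must scale with clearance.
CL ratio = 8.00 / 11.6 = 0.6897
New interval (same dose) = 14.5 / 0.6897 = 21.02 h

21 h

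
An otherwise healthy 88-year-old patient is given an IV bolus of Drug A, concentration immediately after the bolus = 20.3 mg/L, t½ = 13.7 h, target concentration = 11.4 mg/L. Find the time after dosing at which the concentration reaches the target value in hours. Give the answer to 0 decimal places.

k = ln2 / t½ = 0.693147 / 13.7 = 0.05059 h⁻¹
t = ln(C₀ / C) / k = ln(20.30 / 11.4) / 0.05059
  = ln(1.781) / 0.05059 = 0.5772 / 0.05059 = 11.41 h

11 h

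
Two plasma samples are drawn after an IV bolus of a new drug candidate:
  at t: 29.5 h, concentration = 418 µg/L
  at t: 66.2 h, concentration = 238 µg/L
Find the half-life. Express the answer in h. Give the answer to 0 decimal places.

k = ln(C₁/C₂) / (t₂ − t₁) = ln(418/238) / (66.2 − 29.5)
  = 0.5632 / 36.70 = 0.01535 h⁻¹
t½ = ln2 / k = 0.693147 / 0.01535 = 45.16 h

45 h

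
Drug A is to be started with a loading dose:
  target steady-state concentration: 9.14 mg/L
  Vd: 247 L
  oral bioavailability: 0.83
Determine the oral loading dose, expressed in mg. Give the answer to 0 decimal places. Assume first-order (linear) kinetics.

2720 mg

LD = Css × Vd / F = 9.14 × 247 / 0.83 = 2720 mg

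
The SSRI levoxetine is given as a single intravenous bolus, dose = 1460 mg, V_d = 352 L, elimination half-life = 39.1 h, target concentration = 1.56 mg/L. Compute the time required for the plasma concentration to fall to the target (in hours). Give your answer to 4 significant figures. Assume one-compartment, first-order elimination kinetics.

55.16 h

C₀ = Dose / Vd = 1460 / 352 = 4.148 mg/L
k = ln2 / t½ = 0.693147 / 39.1 = 0.01773 h⁻¹
t = ln(C₀ / C) / k = ln(4.148 / 1.56) / 0.01773
  = ln(2.659) / 0.01773 = 0.9780 / 0.01773 = 55.16 h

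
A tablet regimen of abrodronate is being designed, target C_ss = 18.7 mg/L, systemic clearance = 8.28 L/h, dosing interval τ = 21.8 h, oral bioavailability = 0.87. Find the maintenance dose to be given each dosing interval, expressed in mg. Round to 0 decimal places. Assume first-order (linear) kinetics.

3880 mg

At steady state, F × (Dose/τ) = Css × CL.
Dose = Css × CL × τ / F = 18.7 × 8.280 × 21.8 / 0.87 = 3880 mg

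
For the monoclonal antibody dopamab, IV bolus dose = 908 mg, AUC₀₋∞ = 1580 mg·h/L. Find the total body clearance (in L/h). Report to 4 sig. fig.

CL = Dose / AUC = 908 / 1580 = 0.5747 L/h

0.5747 L/h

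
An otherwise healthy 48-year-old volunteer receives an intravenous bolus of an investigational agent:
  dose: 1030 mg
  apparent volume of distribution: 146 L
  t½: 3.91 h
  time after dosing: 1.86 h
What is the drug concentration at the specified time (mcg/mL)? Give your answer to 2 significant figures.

5.1 mcg/mL

C₀ = Dose / Vd = 1030 / 146 = 7.055 mg/L
k = ln2 / t½ = 0.693147 / 3.91 = 0.1773 h⁻¹
C = C₀ · e^(−k·t) = 7.055 × e^(−0.1773 × 1.86)
  = 7.055 × 0.7191 = 5.073 mg/L
(5.073 mg/L = 5.073 mcg/mL)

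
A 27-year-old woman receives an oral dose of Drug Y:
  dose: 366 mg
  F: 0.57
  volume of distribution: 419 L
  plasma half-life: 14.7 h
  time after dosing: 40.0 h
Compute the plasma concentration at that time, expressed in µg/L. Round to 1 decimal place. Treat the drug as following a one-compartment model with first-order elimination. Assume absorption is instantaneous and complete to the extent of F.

Amount reaching circulation = F × Dose = 0.57 × 366.0 = 208.6 mg
C₀ = F·Dose / Vd = 208.6 / 419 = 0.4979 mg/L
k = ln2 / t½ = 0.693147 / 14.7 = 0.04715 h⁻¹
C = C₀ · e^(−k·t) = 0.4979 × e^(−0.04715 × 40.0)
  = 0.4979 × 0.1517 = 0.07553 mg/L
Convert: 0.07553 mg/L × 1000 = 75.53 µg/L

75.5 µg/L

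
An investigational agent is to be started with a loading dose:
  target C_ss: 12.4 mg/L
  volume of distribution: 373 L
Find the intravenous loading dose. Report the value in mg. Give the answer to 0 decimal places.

LD = Css × Vd = 12.4 × 373 = 4625 mg

4625 mg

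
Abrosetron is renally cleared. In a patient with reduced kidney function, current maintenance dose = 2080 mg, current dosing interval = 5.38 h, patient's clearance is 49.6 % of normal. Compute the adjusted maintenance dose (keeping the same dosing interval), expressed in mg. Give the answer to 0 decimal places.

To keep the same average steady-state level, dosing rate must scale with clearance.
CL ratio = 49.6 / 100 = 0.4960
New dose (same interval) = 2080 × 0.4960 = 1032 mg

1032 mg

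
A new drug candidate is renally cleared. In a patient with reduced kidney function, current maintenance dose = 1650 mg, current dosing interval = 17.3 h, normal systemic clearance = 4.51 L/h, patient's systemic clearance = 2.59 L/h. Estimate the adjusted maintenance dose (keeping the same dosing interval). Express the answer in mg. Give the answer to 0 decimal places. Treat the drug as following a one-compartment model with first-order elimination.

948 mg

To keep the same average steady-state level, dosing rate must scale with clearance.
CL ratio = 2.59 / 4.51 = 0.5743
New dose (same interval) = 1650 × 0.5743 = 947.6 mg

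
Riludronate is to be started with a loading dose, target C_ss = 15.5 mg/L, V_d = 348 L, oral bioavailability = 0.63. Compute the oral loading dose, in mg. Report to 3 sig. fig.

8560 mg

LD = Css × Vd / F = 15.5 × 348 / 0.63 = 8562 mg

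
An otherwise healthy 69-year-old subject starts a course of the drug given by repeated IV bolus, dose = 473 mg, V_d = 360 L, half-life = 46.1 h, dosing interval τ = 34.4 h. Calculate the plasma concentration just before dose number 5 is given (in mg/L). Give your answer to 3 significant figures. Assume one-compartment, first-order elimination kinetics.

1.69 mg/L

C₀ per dose = Dose / Vd = 473 / 360 = 1.314 mg/L
k = ln2 / t½ = 0.693147 / 46.1 = 0.01504 h⁻¹
Fraction remaining after one interval: r = e^(−kτ) = e^(−0.01504 × 34.4) = 0.5961
Before dose 5, 4 doses have been given (aged 1τ, 2τ, 3τ, 4τ).
C_trough = C₀ × (r + r² + … + r^4) = C₀ × r(1−r^4)/(1−r)
        = 1.314 × 0.5961 × (1 − 0.1263) / (1 − 0.5961) = 1.694 mg/L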